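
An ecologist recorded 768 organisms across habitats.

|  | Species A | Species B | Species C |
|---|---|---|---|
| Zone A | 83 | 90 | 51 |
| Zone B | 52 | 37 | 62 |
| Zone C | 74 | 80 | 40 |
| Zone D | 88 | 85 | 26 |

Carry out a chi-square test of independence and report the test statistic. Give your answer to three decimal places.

Row totals: 224, 151, 194, 199. Column totals: 297, 292, 179. Grand total N = 768.
Expected counts (row total × column total / N):
  Zone A, Species A: 224×297/768 = 86.6250
  Zone A, Species B: 224×292/768 = 85.1667
  Zone A, Species C: 224×179/768 = 52.2083
  Zone B, Species A: 151×297/768 = 58.3945
  Zone B, Species B: 151×292/768 = 57.4115
  Zone B, Species C: 151×179/768 = 35.1940
  Zone C, Species A: 194×297/768 = 75.0234
  Zone C, Species B: 194×292/768 = 73.7604
  Zone C, Species C: 194×179/768 = 45.2161
  Zone D, Species A: 199×297/768 = 76.9570
  Zone D, Species B: 199×292/768 = 75.6615
  Zone D, Species C: 199×179/768 = 46.3815
Contributions (O − E)²/E:
  (83 − 86.6250)²/86.6250 = 0.1517
  (90 − 85.1667)²/85.1667 = 0.2743
  (51 − 52.2083)²/52.2083 = 0.0280
  (52 − 58.3945)²/58.3945 = 0.7002
  (37 − 57.4115)²/57.4115 = 7.2569
  (62 − 35.1940)²/35.1940 = 20.4172
  (74 − 75.0234)²/75.0234 = 0.0140
  (80 − 73.7604)²/73.7604 = 0.5278
  (40 − 45.2161)²/45.2161 = 0.6017
  (88 − 76.9570)²/76.9570 = 1.5846
  (85 − 75.6615)²/75.6615 = 1.1526
  (26 − 46.3815)²/46.3815 = 8.9563
χ² = 0.1517 + 0.2743 + 0.0280 + 0.7002 + 7.2569 + 20.4172 + 0.0140 + 0.5278 + 0.6017 + 1.5846 + 1.1526 + 8.9563 = 41.665

41.665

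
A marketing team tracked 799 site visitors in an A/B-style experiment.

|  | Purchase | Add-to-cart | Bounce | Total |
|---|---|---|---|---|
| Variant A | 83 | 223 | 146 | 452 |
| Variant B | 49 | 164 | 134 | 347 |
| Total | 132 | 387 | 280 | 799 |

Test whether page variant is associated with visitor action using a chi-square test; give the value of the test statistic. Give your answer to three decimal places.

4.547

Grand total N = 799.
Expected counts (row total × column total / N):
  Variant A, Purchase: 452×132/799 = 74.6733
  Variant A, Add-to-cart: 452×387/799 = 218.9287
  Variant A, Bounce: 452×280/799 = 158.3980
  Variant B, Purchase: 347×132/799 = 57.3267
  Variant B, Add-to-cart: 347×387/799 = 168.0713
  Variant B, Bounce: 347×280/799 = 121.6020
Contributions (O − E)²/E:
  (83 − 74.6733)²/74.6733 = 0.9285
  (223 − 218.9287)²/218.9287 = 0.0757
  (146 − 158.3980)²/158.3980 = 0.9704
  (49 − 57.3267)²/57.3267 = 1.2095
  (164 − 168.0713)²/168.0713 = 0.0986
  (134 − 121.6020)²/121.6020 = 1.2640
χ² = 0.9285 + 0.0757 + 0.9704 + 1.2095 + 0.0986 + 1.2640 = 4.547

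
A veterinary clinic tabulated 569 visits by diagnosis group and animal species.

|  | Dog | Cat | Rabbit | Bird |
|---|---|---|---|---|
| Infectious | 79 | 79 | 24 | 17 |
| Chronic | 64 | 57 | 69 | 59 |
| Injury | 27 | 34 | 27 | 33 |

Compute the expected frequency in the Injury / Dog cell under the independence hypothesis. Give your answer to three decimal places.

Row total (Injury) = 121; column total (Dog) = 170; grand total N = 569.
Expected count = (row total × column total) / N = 121 × 170 / 569 = 36.151.

36.151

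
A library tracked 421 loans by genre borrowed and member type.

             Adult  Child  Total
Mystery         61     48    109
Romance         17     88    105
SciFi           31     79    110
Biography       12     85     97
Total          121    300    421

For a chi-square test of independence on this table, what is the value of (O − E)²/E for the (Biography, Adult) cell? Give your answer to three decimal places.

9.044

Row total (Biography) = 97; column total (Adult) = 121; N = 421.
Expected count E = 97 × 121 / 421 = 27.8789.
Contribution = (O − E)²/E = (12 − 27.8789)² / 27.8789 = 9.044.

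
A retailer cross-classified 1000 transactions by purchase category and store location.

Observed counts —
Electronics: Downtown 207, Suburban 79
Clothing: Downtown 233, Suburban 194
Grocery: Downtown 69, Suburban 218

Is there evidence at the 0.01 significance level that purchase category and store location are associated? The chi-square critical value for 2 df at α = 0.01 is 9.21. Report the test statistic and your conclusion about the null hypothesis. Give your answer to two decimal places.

Row totals: 286, 427, 287. Column totals: 509, 491. Grand total N = 1000.
Expected counts (row total × column total / N):
  Electronics, Downtown: 286×509/1000 = 145.574
  Electronics, Suburban: 286×491/1000 = 140.426
  Clothing, Downtown: 427×509/1000 = 217.343
  Clothing, Suburban: 427×491/1000 = 209.657
  Grocery, Downtown: 287×509/1000 = 146.083
  Grocery, Suburban: 287×491/1000 = 140.917
Contributions (O − E)²/E:
  (207 − 145.574)²/145.574 = 25.9191
  (79 − 140.426)²/140.426 = 26.8693
  (233 − 217.343)²/217.343 = 1.1279
  (194 − 209.657)²/209.657 = 1.1693
  (69 − 146.083)²/146.083 = 40.6741
  (218 − 140.917)²/140.917 = 42.1652
χ² = 25.9191 + 26.8693 + 1.1279 + 1.1693 + 40.6741 + 42.1652 = 137.92
df = (3−1)(2−1) = 2. Since 137.92 > 9.21, reject the null hypothesis of independence at α = 0.01.

137.92; reject H₀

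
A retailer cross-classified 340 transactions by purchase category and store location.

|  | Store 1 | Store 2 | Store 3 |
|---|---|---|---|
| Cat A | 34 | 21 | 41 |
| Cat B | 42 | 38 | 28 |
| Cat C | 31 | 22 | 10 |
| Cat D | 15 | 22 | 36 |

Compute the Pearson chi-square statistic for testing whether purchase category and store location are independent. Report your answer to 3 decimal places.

Row totals: 96, 108, 63, 73. Column totals: 122, 103, 115. Grand total N = 340.
Expected counts (row total × column total / N):
  Cat A, Store 1: 96×122/340 = 34.4471
  Cat A, Store 2: 96×103/340 = 29.0824
  Cat A, Store 3: 96×115/340 = 32.4706
  Cat B, Store 1: 108×122/340 = 38.7529
  Cat B, Store 2: 108×103/340 = 32.7176
  Cat B, Store 3: 108×115/340 = 36.5294
  Cat C, Store 1: 63×122/340 = 22.6059
  Cat C, Store 2: 63×103/340 = 19.0853
  Cat C, Store 3: 63×115/340 = 21.3088
  Cat D, Store 1: 73×122/340 = 26.1941
  Cat D, Store 2: 73×103/340 = 22.1147
  Cat D, Store 3: 73×115/340 = 24.6912
Contributions (O − E)²/E:
  (34 − 34.4471)²/34.4471 = 0.0058
  (21 − 29.0824)²/29.0824 = 2.2462
  (41 − 32.4706)²/32.4706 = 2.2405
  (42 − 38.7529)²/38.7529 = 0.2721
  (38 − 32.7176)²/32.7176 = 0.8529
  (28 − 36.5294)²/36.5294 = 1.9916
  (31 − 22.6059)²/22.6059 = 3.1169
  (22 − 19.0853)²/19.0853 = 0.4451
  (10 − 21.3088)²/21.3088 = 6.0017
  (15 − 26.1941)²/26.1941 = 4.7838
  (22 − 22.1147)²/22.1147 = 0.0006
  (36 − 24.6912)²/24.6912 = 5.1795
χ² = 0.0058 + 2.2462 + 2.2405 + 0.2721 + 0.8529 + 1.9916 + 3.1169 + 0.4451 + 6.0017 + 4.7838 + 0.0006 + 5.1795 = 27.137

27.137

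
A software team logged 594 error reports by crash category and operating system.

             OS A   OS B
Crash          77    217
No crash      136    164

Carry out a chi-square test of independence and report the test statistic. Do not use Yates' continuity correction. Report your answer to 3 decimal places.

23.657

Row totals: 294, 300. Column totals: 213, 381. Grand total N = 594.
Expected counts (row total × column total / N):
  Crash, OS A: 294×213/594 = 105.4242
  Crash, OS B: 294×381/594 = 188.5758
  No crash, OS A: 300×213/594 = 107.5758
  No crash, OS B: 300×381/594 = 192.4242
Contributions (O − E)²/E:
  (77 − 105.4242)²/105.4242 = 7.6637
  (217 − 188.5758)²/188.5758 = 4.2844
  (136 − 107.5758)²/107.5758 = 7.5104
  (164 − 192.4242)²/192.4242 = 4.1987
χ² = 7.6637 + 4.2844 + 7.5104 + 4.1987 = 23.657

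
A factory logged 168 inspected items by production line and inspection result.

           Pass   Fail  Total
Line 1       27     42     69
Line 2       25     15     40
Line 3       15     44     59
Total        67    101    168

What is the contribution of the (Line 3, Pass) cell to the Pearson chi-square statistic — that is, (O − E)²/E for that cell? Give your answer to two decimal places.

3.09

Row total (Line 3) = 59; column total (Pass) = 67; N = 168.
Expected count E = 59 × 67 / 168 = 23.530.
Contribution = (O − E)²/E = (15 − 23.530)² / 23.530 = 3.09.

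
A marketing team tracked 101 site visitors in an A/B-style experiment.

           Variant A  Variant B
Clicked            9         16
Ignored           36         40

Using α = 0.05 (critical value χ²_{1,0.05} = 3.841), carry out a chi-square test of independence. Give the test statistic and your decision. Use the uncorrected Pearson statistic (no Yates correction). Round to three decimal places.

0.984; fail to reject H₀

Row totals: 25, 76. Column totals: 45, 56. Grand total N = 101.
Expected counts (row total × column total / N):
  Clicked, Variant A: 25×45/101 = 11.1386
  Clicked, Variant B: 25×56/101 = 13.8614
  Ignored, Variant A: 76×45/101 = 33.8614
  Ignored, Variant B: 76×56/101 = 42.1386
Contributions (O − E)²/E:
  (9 − 11.1386)²/11.1386 = 0.4106
  (16 − 13.8614)²/13.8614 = 0.3300
  (36 − 33.8614)²/33.8614 = 0.1351
  (40 − 42.1386)²/42.1386 = 0.1085
χ² = 0.4106 + 0.3300 + 0.1351 + 0.1085 = 0.984
df = (2−1)(2−1) = 1. Since 0.984 < 3.841, fail to reject the null hypothesis of independence at α = 0.05.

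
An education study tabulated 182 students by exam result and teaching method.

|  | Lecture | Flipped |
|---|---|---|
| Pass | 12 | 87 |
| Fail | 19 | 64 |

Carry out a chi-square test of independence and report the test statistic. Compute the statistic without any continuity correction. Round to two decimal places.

3.71

Row totals: 99, 83. Column totals: 31, 151. Grand total N = 182.
Expected counts (row total × column total / N):
  Pass, Lecture: 99×31/182 = 16.863
  Pass, Flipped: 99×151/182 = 82.137
  Fail, Lecture: 83×31/182 = 14.137
  Fail, Flipped: 83×151/182 = 68.863
Contributions (O − E)²/E:
  (12 − 16.863)²/16.863 = 1.4024
  (87 − 82.137)²/82.137 = 0.2879
  (19 − 14.137)²/14.137 = 1.6728
  (64 − 68.863)²/68.863 = 0.3434
χ² = 1.4024 + 0.2879 + 1.6728 + 0.3434 = 3.71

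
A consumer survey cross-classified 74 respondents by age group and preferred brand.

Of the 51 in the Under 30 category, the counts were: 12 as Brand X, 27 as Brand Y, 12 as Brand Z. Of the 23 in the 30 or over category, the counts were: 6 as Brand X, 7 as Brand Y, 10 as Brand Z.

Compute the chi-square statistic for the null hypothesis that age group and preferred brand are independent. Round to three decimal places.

3.912

Row totals: 51, 23. Column totals: 18, 34, 22. Grand total N = 74.
Expected counts (row total × column total / N):
  Under 30, Brand X: 51×18/74 = 12.40541
  Under 30, Brand Y: 51×34/74 = 23.43243
  Under 30, Brand Z: 51×22/74 = 15.16216
  30 or over, Brand X: 23×18/74 = 5.59459
  30 or over, Brand Y: 23×34/74 = 10.56757
  30 or over, Brand Z: 23×22/74 = 6.83784
Contributions (O − E)²/E:
  (12 − 12.40541)²/12.40541 = 0.0132
  (27 − 23.43243)²/23.43243 = 0.5432
  (12 − 15.16216)²/15.16216 = 0.6595
  (6 − 5.59459)²/5.59459 = 0.0294
  (7 − 10.56757)²/10.56757 = 1.2044
  (10 − 6.83784)²/6.83784 = 1.4623
χ² = 0.0132 + 0.5432 + 0.6595 + 0.0294 + 1.2044 + 1.4623 = 3.912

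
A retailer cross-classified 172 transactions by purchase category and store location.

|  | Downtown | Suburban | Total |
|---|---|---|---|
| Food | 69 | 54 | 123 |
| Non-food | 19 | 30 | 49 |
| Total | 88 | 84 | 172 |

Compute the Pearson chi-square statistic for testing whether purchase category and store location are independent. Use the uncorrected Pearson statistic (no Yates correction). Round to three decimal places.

Grand total N = 172.
Expected counts (row total × column total / N):
  Food, Downtown: 123×88/172 = 62.9302
  Food, Suburban: 123×84/172 = 60.0698
  Non-food, Downtown: 49×88/172 = 25.0698
  Non-food, Suburban: 49×84/172 = 23.9302
Contributions (O − E)²/E:
  (69 − 62.9302)²/62.9302 = 0.5854
  (54 − 60.0698)²/60.0698 = 0.6133
  (19 − 25.0698)²/25.0698 = 1.4696
  (30 − 23.9302)²/23.9302 = 1.5396
χ² = 0.5854 + 0.6133 + 1.4696 + 1.5396 = 4.208

4.208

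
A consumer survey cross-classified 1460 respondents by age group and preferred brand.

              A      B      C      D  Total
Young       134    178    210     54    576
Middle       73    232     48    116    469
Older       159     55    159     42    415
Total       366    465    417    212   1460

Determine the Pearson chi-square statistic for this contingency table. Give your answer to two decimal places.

268.89

Grand total N = 1460.
Expected counts (row total × column total / N):
  Young, A: 576×366/1460 = 144.395
  Young, B: 576×465/1460 = 183.452
  Young, C: 576×417/1460 = 164.515
  Young, D: 576×212/1460 = 83.638
  Middle, A: 469×366/1460 = 117.571
  Middle, B: 469×465/1460 = 149.373
  Middle, C: 469×417/1460 = 133.954
  Middle, D: 469×212/1460 = 68.101
  Older, A: 415×366/1460 = 104.034
  Older, B: 415×465/1460 = 132.175
  Older, C: 415×417/1460 = 118.531
  Older, D: 415×212/1460 = 60.260
Contributions (O − E)²/E:
  (134 − 144.395)²/144.395 = 0.7483
  (178 − 183.452)²/183.452 = 0.1620
  (210 − 164.515)²/164.515 = 12.5757
  (54 − 83.638)²/83.638 = 10.5025
  (73 − 117.571)²/117.571 = 16.8968
  (232 − 149.373)²/149.373 = 45.7059
  (48 − 133.954)²/133.954 = 55.1539
  (116 − 68.101)²/68.101 = 33.6899
  (159 − 104.034)²/104.034 = 29.0411
  (55 − 132.175)²/132.175 = 45.0613
  (159 − 118.531)²/118.531 = 13.8170
  (42 − 60.260)²/60.260 = 5.5331
χ² = 0.7483 + 0.1620 + 12.5757 + 10.5025 + 16.8968 + 45.7059 + 55.1539 + 33.6899 + 29.0411 + 45.0613 + 13.8170 + 5.5331 = 268.89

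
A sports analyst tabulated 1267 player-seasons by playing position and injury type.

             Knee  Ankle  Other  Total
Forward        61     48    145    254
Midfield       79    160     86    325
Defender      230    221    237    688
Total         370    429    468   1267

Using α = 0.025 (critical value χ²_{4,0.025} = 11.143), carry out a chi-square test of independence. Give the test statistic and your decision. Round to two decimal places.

Grand total N = 1267.
Expected counts (row total × column total / N):
  Forward, Knee: 254×370/1267 = 74.175
  Forward, Ankle: 254×429/1267 = 86.003
  Forward, Other: 254×468/1267 = 93.822
  Midfield, Knee: 325×370/1267 = 94.909
  Midfield, Ankle: 325×429/1267 = 110.043
  Midfield, Other: 325×468/1267 = 120.047
  Defender, Knee: 688×370/1267 = 200.916
  Defender, Ankle: 688×429/1267 = 232.953
  Defender, Other: 688×468/1267 = 254.131
Contributions (O − E)²/E:
  (61 − 74.175)²/74.175 = 2.3401
  (48 − 86.003)²/86.003 = 16.7928
  (145 − 93.822)²/93.822 = 27.9166
  (79 − 94.909)²/94.909 = 2.6667
  (160 − 110.043)²/110.043 = 22.6793
  (86 − 120.047)²/120.047 = 9.6562
  (230 − 200.916)²/200.916 = 4.2101
  (221 − 232.953)²/232.953 = 0.6133
  (237 − 254.131)²/254.131 = 1.1548
χ² = 2.3401 + 16.7928 + 27.9166 + 2.6667 + 22.6793 + 9.6562 + 4.2101 + 0.6133 + 1.1548 = 88.03
df = (3−1)(3−1) = 4. Since 88.03 > 11.143, reject the null hypothesis of independence at α = 0.025.

88.03; reject H₀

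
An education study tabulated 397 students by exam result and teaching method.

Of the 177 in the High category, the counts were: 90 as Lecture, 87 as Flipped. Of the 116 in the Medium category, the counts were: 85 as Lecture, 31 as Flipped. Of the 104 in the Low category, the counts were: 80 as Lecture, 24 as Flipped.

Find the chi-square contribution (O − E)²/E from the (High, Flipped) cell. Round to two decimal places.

Row total (High) = 177; column total (Flipped) = 142; N = 397.
Expected count E = 177 × 142 / 397 = 63.310.
Contribution = (O − E)²/E = (87 − 63.310)² / 63.310 = 8.86.

8.86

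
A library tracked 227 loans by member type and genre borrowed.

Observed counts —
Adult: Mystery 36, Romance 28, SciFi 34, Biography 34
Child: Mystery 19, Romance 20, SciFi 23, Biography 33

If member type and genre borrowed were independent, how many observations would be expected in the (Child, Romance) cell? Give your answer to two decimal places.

Row total (Child) = 95; column total (Romance) = 48; grand total N = 227.
Expected count = (row total × column total) / N = 95 × 48 / 227 = 20.09.

20.09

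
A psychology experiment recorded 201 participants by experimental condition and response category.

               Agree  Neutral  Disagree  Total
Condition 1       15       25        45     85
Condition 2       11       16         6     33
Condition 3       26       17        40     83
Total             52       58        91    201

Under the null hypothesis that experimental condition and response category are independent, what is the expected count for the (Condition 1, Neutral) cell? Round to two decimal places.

24.53

Row total (Condition 1) = 85; column total (Neutral) = 58; grand total N = 201.
Expected count = (row total × column total) / N = 85 × 58 / 201 = 24.53.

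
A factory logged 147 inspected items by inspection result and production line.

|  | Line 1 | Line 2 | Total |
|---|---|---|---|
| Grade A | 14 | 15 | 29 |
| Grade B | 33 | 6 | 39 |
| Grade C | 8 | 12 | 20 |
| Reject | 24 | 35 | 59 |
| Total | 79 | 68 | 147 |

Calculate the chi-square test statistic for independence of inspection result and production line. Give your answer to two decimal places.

20.87

Grand total N = 147.
Expected counts (row total × column total / N):
  Grade A, Line 1: 29×79/147 = 15.585
  Grade A, Line 2: 29×68/147 = 13.415
  Grade B, Line 1: 39×79/147 = 20.959
  Grade B, Line 2: 39×68/147 = 18.041
  Grade C, Line 1: 20×79/147 = 10.748
  Grade C, Line 2: 20×68/147 = 9.252
  Reject, Line 1: 59×79/147 = 31.707
  Reject, Line 2: 59×68/147 = 27.293
Contributions (O − E)²/E:
  (14 − 15.585)²/15.585 = 0.1612
  (15 − 13.415)²/13.415 = 0.1873
  (33 − 20.959)²/20.959 = 6.9176
  (6 − 18.041)²/18.041 = 8.0365
  (8 − 10.748)²/10.748 = 0.7026
  (12 − 9.252)²/9.252 = 0.8162
  (24 − 31.707)²/31.707 = 1.8733
  (35 − 27.293)²/27.293 = 2.1763
χ² = 0.1612 + 0.1873 + 6.9176 + 8.0365 + 0.7026 + 0.8162 + 1.8733 + 2.1763 = 20.87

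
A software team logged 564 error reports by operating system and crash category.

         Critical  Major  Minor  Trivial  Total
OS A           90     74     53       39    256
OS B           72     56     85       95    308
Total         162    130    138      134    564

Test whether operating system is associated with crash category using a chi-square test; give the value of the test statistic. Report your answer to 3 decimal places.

30.783

Grand total N = 564.
Expected counts (row total × column total / N):
  OS A, Critical: 256×162/564 = 73.5319
  OS A, Major: 256×130/564 = 59.0071
  OS A, Minor: 256×138/564 = 62.6383
  OS A, Trivial: 256×134/564 = 60.8227
  OS B, Critical: 308×162/564 = 88.4681
  OS B, Major: 308×130/564 = 70.9929
  OS B, Minor: 308×138/564 = 75.3617
  OS B, Trivial: 308×134/564 = 73.1773
Contributions (O − E)²/E:
  (90 − 73.5319)²/73.5319 = 3.6882
  (74 − 59.0071)²/59.0071 = 3.8095
  (53 − 62.6383)²/62.6383 = 1.4831
  (39 − 60.8227)²/60.8227 = 7.8298
  (72 − 88.4681)²/88.4681 = 3.0655
  (56 − 70.9929)²/70.9929 = 3.1663
  (85 − 75.3617)²/75.3617 = 1.2327
  (95 − 73.1773)²/73.1773 = 6.5079
χ² = 3.6882 + 3.8095 + 1.4831 + 7.8298 + 3.0655 + 3.1663 + 1.2327 + 6.5079 = 30.783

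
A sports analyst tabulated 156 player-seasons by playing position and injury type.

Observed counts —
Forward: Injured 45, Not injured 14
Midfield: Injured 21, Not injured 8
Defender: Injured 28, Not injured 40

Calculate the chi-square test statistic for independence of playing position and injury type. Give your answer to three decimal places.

18.445

Row totals: 59, 29, 68. Column totals: 94, 62. Grand total N = 156.
Expected counts (row total × column total / N):
  Forward, Injured: 59×94/156 = 35.5513
  Forward, Not injured: 59×62/156 = 23.4487
  Midfield, Injured: 29×94/156 = 17.4744
  Midfield, Not injured: 29×62/156 = 11.5256
  Defender, Injured: 68×94/156 = 40.9744
  Defender, Not injured: 68×62/156 = 27.0256
Contributions (O − E)²/E:
  (45 − 35.5513)²/35.5513 = 2.5112
  (14 − 23.4487)²/23.4487 = 3.8074
  (21 − 17.4744)²/17.4744 = 0.7113
  (8 − 11.5256)²/11.5256 = 1.0785
  (28 − 40.9744)²/40.9744 = 4.1083
  (40 − 27.0256)²/27.0256 = 6.2287
χ² = 2.5112 + 3.8074 + 0.7113 + 1.0785 + 4.1083 + 6.2287 = 18.445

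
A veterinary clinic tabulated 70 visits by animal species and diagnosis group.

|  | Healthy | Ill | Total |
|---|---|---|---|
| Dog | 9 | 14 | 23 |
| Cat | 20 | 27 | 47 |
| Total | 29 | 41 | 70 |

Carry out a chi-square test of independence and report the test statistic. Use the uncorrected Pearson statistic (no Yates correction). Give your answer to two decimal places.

Grand total N = 70.
Expected counts (row total × column total / N):
  Dog, Healthy: 23×29/70 = 9.529
  Dog, Ill: 23×41/70 = 13.471
  Cat, Healthy: 47×29/70 = 19.471
  Cat, Ill: 47×41/70 = 27.529
Contributions (O − E)²/E:
  (9 − 9.529)²/9.529 = 0.0294
  (14 − 13.471)²/13.471 = 0.0208
  (20 − 19.471)²/19.471 = 0.0144
  (27 − 27.529)²/27.529 = 0.0102
χ² = 0.0294 + 0.0208 + 0.0144 + 0.0102 = 0.07

0.07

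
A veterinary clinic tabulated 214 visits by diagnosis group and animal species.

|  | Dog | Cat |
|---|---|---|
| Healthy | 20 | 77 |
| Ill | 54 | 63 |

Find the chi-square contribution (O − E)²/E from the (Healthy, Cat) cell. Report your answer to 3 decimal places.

Row total (Healthy) = 97; column total (Cat) = 140; N = 214.
Expected count E = 97 × 140 / 214 = 63.4579.
Contribution = (O − E)²/E = (77 − 63.4579)² / 63.4579 = 2.890.

2.890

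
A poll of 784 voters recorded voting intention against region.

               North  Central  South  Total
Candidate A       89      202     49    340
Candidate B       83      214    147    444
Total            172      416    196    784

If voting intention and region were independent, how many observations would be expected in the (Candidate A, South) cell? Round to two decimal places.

85.00

Row total (Candidate A) = 340; column total (South) = 196; grand total N = 784.
Expected count = (row total × column total) / N = 340 × 196 / 784 = 85.00.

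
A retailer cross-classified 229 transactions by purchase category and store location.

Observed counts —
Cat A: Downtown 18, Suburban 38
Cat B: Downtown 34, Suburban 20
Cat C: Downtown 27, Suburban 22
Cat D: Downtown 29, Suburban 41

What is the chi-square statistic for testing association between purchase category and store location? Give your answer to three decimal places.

Row totals: 56, 54, 49, 70. Column totals: 108, 121. Grand total N = 229.
Expected counts (row total × column total / N):
  Cat A, Downtown: 56×108/229 = 26.4105
  Cat A, Suburban: 56×121/229 = 29.5895
  Cat B, Downtown: 54×108/229 = 25.4672
  Cat B, Suburban: 54×121/229 = 28.5328
  Cat C, Downtown: 49×108/229 = 23.1092
  Cat C, Suburban: 49×121/229 = 25.8908
  Cat D, Downtown: 70×108/229 = 33.0131
  Cat D, Suburban: 70×121/229 = 36.9869
Contributions (O − E)²/E:
  (18 − 26.4105)²/26.4105 = 2.6783
  (38 − 29.5895)²/29.5895 = 2.3906
  (34 − 25.4672)²/25.4672 = 2.8589
  (20 − 28.5328)²/28.5328 = 2.5518
  (27 − 23.1092)²/23.1092 = 0.6551
  (22 − 25.8908)²/25.8908 = 0.5847
  (29 − 33.0131)²/33.0131 = 0.4878
  (41 − 36.9869)²/36.9869 = 0.4354
χ² = 2.6783 + 2.3906 + 2.8589 + 2.5518 + 0.6551 + 0.5847 + 0.4878 + 0.4354 = 12.643

12.643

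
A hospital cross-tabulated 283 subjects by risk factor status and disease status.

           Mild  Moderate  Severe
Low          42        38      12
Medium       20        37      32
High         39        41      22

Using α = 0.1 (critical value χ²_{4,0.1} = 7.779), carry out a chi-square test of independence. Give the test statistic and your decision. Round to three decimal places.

17.518; reject H₀

Row totals: 92, 89, 102. Column totals: 101, 116, 66. Grand total N = 283.
Expected counts (row total × column total / N):
  Low, Mild: 92×101/283 = 32.83392
  Low, Moderate: 92×116/283 = 37.71025
  Low, Severe: 92×66/283 = 21.45583
  Medium, Mild: 89×101/283 = 31.76325
  Medium, Moderate: 89×116/283 = 36.48057
  Medium, Severe: 89×66/283 = 20.75618
  High, Mild: 102×101/283 = 36.40283
  High, Moderate: 102×116/283 = 41.80919
  High, Severe: 102×66/283 = 23.78799
Contributions (O − E)²/E:
  (42 − 32.83392)²/32.83392 = 2.5588
  (38 − 37.71025)²/37.71025 = 0.0022
  (12 − 21.45583)²/21.45583 = 4.1673
  (20 − 31.76325)²/31.76325 = 4.3564
  (37 − 36.48057)²/36.48057 = 0.0074
  (32 − 20.75618)²/20.75618 = 6.0909
  (39 − 36.40283)²/36.40283 = 0.1853
  (41 − 41.80919)²/41.80919 = 0.0157
  (22 − 23.78799)²/23.78799 = 0.1344
χ² = 2.5588 + 0.0022 + 4.1673 + 4.3564 + 0.0074 + 6.0909 + 0.1853 + 0.0157 + 0.1344 = 17.518
df = (3−1)(3−1) = 4. Since 17.518 > 7.779, reject the null hypothesis of independence at α = 0.1.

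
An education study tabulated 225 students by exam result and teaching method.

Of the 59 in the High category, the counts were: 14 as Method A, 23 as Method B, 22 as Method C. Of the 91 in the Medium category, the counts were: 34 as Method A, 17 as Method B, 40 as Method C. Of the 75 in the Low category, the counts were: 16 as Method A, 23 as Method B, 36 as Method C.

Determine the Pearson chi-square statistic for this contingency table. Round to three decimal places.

10.769

Row totals: 59, 91, 75. Column totals: 64, 63, 98. Grand total N = 225.
Expected counts (row total × column total / N):
  High, Method A: 59×64/225 = 16.78222
  High, Method B: 59×63/225 = 16.52000
  High, Method C: 59×98/225 = 25.69778
  Medium, Method A: 91×64/225 = 25.88444
  Medium, Method B: 91×63/225 = 25.48000
  Medium, Method C: 91×98/225 = 39.63556
  Low, Method A: 75×64/225 = 21.33333
  Low, Method B: 75×63/225 = 21.00000
  Low, Method C: 75×98/225 = 32.66667
Contributions (O − E)²/E:
  (14 − 16.78222)²/16.78222 = 0.4612
  (23 − 16.52000)²/16.52000 = 2.5418
  (22 − 25.69778)²/25.69778 = 0.5321
  (34 − 25.88444)²/25.88444 = 2.5445
  (17 − 25.48000)²/25.48000 = 2.8222
  (40 − 39.63556)²/39.63556 = 0.0034
  (16 − 21.33333)²/21.33333 = 1.3333
  (23 − 21.00000)²/21.00000 = 0.1905
  (36 − 32.66667)²/32.66667 = 0.3401
χ² = 0.4612 + 2.5418 + 0.5321 + 2.5445 + 2.8222 + 0.0034 + 1.3333 + 0.1905 + 0.3401 = 10.769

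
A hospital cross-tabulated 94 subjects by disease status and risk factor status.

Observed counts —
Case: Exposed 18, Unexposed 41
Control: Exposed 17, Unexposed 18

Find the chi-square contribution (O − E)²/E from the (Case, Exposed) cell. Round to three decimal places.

Row total (Case) = 59; column total (Exposed) = 35; N = 94.
Expected count E = 59 × 35 / 94 = 21.9681.
Contribution = (O − E)²/E = (18 − 21.9681)² / 21.9681 = 0.717.

0.717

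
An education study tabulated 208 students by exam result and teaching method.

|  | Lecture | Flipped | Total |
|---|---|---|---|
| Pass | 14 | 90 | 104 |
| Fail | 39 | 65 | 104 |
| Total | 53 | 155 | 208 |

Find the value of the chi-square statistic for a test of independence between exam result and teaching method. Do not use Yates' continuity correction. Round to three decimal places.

15.825

Grand total N = 208.
Expected counts (row total × column total / N):
  Pass, Lecture: 104×53/208 = 26.5000
  Pass, Flipped: 104×155/208 = 77.5000
  Fail, Lecture: 104×53/208 = 26.5000
  Fail, Flipped: 104×155/208 = 77.5000
Contributions (O − E)²/E:
  (14 − 26.5000)²/26.5000 = 5.8962
  (90 − 77.5000)²/77.5000 = 2.0161
  (39 − 26.5000)²/26.5000 = 5.8962
  (65 − 77.5000)²/77.5000 = 2.0161
χ² = 5.8962 + 2.0161 + 5.8962 + 2.0161 = 15.825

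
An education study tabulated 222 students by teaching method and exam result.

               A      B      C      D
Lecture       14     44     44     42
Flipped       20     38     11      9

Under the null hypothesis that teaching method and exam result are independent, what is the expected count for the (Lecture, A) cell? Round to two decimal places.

22.05

Row total (Lecture) = 144; column total (A) = 34; grand total N = 222.
Expected count = (row total × column total) / N = 144 × 34 / 222 = 22.05.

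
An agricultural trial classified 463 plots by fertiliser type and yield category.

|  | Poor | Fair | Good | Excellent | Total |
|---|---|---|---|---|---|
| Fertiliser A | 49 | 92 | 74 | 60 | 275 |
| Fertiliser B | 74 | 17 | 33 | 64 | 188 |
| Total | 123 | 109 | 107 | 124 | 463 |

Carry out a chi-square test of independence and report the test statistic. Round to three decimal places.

Grand total N = 463.
Expected counts (row total × column total / N):
  Fertiliser A, Poor: 275×123/463 = 73.0562
  Fertiliser A, Fair: 275×109/463 = 64.7408
  Fertiliser A, Good: 275×107/463 = 63.5529
  Fertiliser A, Excellent: 275×124/463 = 73.6501
  Fertiliser B, Poor: 188×123/463 = 49.9438
  Fertiliser B, Fair: 188×109/463 = 44.2592
  Fertiliser B, Good: 188×107/463 = 43.4471
  Fertiliser B, Excellent: 188×124/463 = 50.3499
Contributions (O − E)²/E:
  (49 − 73.0562)²/73.0562 = 7.9213
  (92 − 64.7408)²/64.7408 = 11.4775
  (74 − 63.5529)²/63.5529 = 1.7173
  (60 − 73.6501)²/73.6501 = 2.5299
  (74 − 49.9438)²/49.9438 = 11.5870
  (17 − 44.2592)²/44.2592 = 16.7889
  (33 − 43.4471)²/43.4471 = 2.5121
  (64 − 50.3499)²/50.3499 = 3.7006
χ² = 7.9213 + 11.4775 + 1.7173 + 2.5299 + 11.5870 + 16.7889 + 2.5121 + 3.7006 = 58.235

58.235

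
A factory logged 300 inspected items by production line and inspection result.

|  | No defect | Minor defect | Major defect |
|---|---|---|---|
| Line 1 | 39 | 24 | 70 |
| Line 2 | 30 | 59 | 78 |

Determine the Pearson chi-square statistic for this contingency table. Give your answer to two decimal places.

Row totals: 133, 167. Column totals: 69, 83, 148. Grand total N = 300.
Expected counts (row total × column total / N):
  Line 1, No defect: 133×69/300 = 30.5900
  Line 1, Minor defect: 133×83/300 = 36.7967
  Line 1, Major defect: 133×148/300 = 65.6133
  Line 2, No defect: 167×69/300 = 38.4100
  Line 2, Minor defect: 167×83/300 = 46.2033
  Line 2, Major defect: 167×148/300 = 82.3867
Contributions (O − E)²/E:
  (39 − 30.5900)²/30.5900 = 2.3121
  (24 − 36.7967)²/36.7967 = 4.4503
  (70 − 65.6133)²/65.6133 = 0.2933
  (30 − 38.4100)²/38.4100 = 1.8414
  (59 − 46.2033)²/46.2033 = 3.5442
  (78 − 82.3867)²/82.3867 = 0.2336
χ² = 2.3121 + 4.4503 + 0.2933 + 1.8414 + 3.5442 + 0.2336 = 12.67

12.67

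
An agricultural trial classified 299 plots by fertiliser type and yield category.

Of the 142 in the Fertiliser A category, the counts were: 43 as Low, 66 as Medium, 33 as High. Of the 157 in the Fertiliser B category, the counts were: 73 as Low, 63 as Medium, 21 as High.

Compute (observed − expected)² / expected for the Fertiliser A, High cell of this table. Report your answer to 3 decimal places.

2.109

Row total (Fertiliser A) = 142; column total (High) = 54; N = 299.
Expected count E = 142 × 54 / 299 = 25.6455.
Contribution = (O − E)²/E = (33 − 25.6455)² / 25.6455 = 2.109.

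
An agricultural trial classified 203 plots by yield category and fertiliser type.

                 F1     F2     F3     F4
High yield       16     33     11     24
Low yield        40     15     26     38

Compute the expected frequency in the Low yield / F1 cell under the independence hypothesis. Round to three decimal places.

Row total (Low yield) = 119; column total (F1) = 56; grand total N = 203.
Expected count = (row total × column total) / N = 119 × 56 / 203 = 32.828.

32.828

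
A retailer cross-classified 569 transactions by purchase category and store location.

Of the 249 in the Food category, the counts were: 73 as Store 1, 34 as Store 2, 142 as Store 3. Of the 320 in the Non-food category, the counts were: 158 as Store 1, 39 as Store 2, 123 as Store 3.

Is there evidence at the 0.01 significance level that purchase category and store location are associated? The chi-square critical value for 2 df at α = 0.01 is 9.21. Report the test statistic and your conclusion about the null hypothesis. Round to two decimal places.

Row totals: 249, 320. Column totals: 231, 73, 265. Grand total N = 569.
Expected counts (row total × column total / N):
  Food, Store 1: 249×231/569 = 101.088
  Food, Store 2: 249×73/569 = 31.946
  Food, Store 3: 249×265/569 = 115.967
  Non-food, Store 1: 320×231/569 = 129.912
  Non-food, Store 2: 320×73/569 = 41.054
  Non-food, Store 3: 320×265/569 = 149.033
Contributions (O − E)²/E:
  (73 − 101.088)²/101.088 = 7.8044
  (34 − 31.946)²/31.946 = 0.1321
  (142 − 115.967)²/115.967 = 5.8441
  (158 − 129.912)²/129.912 = 6.0728
  (39 − 41.054)²/41.054 = 0.1028
  (123 − 149.033)²/149.033 = 4.5474
χ² = 7.8044 + 0.1321 + 5.8441 + 6.0728 + 0.1028 + 4.5474 = 24.50
df = (2−1)(3−1) = 2. Since 24.50 > 9.21, reject the null hypothesis of independence at α = 0.01.

24.50; reject H₀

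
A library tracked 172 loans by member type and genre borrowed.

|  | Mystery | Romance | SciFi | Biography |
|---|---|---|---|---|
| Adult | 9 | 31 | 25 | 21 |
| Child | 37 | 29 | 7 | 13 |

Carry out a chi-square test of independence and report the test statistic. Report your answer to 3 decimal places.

29.117

Row totals: 86, 86. Column totals: 46, 60, 32, 34. Grand total N = 172.
Expected counts (row total × column total / N):
  Adult, Mystery: 86×46/172 = 23.0000
  Adult, Romance: 86×60/172 = 30.0000
  Adult, SciFi: 86×32/172 = 16.0000
  Adult, Biography: 86×34/172 = 17.0000
  Child, Mystery: 86×46/172 = 23.0000
  Child, Romance: 86×60/172 = 30.0000
  Child, SciFi: 86×32/172 = 16.0000
  Child, Biography: 86×34/172 = 17.0000
Contributions (O − E)²/E:
  (9 − 23.0000)²/23.0000 = 8.5217
  (31 − 30.0000)²/30.0000 = 0.0333
  (25 − 16.0000)²/16.0000 = 5.0625
  (21 − 17.0000)²/17.0000 = 0.9412
  (37 − 23.0000)²/23.0000 = 8.5217
  (29 − 30.0000)²/30.0000 = 0.0333
  (7 − 16.0000)²/16.0000 = 5.0625
  (13 − 17.0000)²/17.0000 = 0.9412
χ² = 8.5217 + 0.0333 + 5.0625 + 0.9412 + 8.5217 + 0.0333 + 5.0625 + 0.9412 = 29.117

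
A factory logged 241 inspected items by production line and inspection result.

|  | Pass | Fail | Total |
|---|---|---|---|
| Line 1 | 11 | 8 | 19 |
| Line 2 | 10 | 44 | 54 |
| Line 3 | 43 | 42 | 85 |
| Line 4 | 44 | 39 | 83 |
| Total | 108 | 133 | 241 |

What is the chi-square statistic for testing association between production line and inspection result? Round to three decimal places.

Grand total N = 241.
Expected counts (row total × column total / N):
  Line 1, Pass: 19×108/241 = 8.5145
  Line 1, Fail: 19×133/241 = 10.4855
  Line 2, Pass: 54×108/241 = 24.1992
  Line 2, Fail: 54×133/241 = 29.8008
  Line 3, Pass: 85×108/241 = 38.0913
  Line 3, Fail: 85×133/241 = 46.9087
  Line 4, Pass: 83×108/241 = 37.1950
  Line 4, Fail: 83×133/241 = 45.8050
Contributions (O − E)²/E:
  (11 − 8.5145)²/8.5145 = 0.7256
  (8 − 10.4855)²/10.4855 = 0.5892
  (10 − 24.1992)²/24.1992 = 8.3316
  (44 − 29.8008)²/29.8008 = 6.7655
  (43 − 38.0913)²/38.0913 = 0.6326
  (42 − 46.9087)²/46.9087 = 0.5137
  (44 − 37.1950)²/37.1950 = 1.2450
  (39 − 45.8050)²/45.8050 = 1.0110
χ² = 0.7256 + 0.5892 + 8.3316 + 6.7655 + 0.6326 + 0.5137 + 1.2450 + 1.0110 = 19.814

19.814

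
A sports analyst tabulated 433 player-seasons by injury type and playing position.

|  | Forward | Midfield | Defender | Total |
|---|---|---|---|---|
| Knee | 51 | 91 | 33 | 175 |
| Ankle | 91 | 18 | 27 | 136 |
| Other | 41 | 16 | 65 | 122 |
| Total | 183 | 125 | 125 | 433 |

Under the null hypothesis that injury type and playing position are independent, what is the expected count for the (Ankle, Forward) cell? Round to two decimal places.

Row total (Ankle) = 136; column total (Forward) = 183; grand total N = 433.
Expected count = (row total × column total) / N = 136 × 183 / 433 = 57.48.

57.48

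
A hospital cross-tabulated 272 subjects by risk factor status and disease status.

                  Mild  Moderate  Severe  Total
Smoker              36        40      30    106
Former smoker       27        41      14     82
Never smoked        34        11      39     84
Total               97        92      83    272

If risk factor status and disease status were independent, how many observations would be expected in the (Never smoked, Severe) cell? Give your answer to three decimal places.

25.632

Row total (Never smoked) = 84; column total (Severe) = 83; grand total N = 272.
Expected count = (row total × column total) / N = 84 × 83 / 272 = 25.632.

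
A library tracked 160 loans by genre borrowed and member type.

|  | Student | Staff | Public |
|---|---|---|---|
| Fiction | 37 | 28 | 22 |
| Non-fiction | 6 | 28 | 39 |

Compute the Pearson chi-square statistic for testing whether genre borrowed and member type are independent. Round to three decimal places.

Row totals: 87, 73. Column totals: 43, 56, 61. Grand total N = 160.
Expected counts (row total × column total / N):
  Fiction, Student: 87×43/160 = 23.3813
  Fiction, Staff: 87×56/160 = 30.4500
  Fiction, Public: 87×61/160 = 33.1688
  Non-fiction, Student: 73×43/160 = 19.6187
  Non-fiction, Staff: 73×56/160 = 25.5500
  Non-fiction, Public: 73×61/160 = 27.8313
Contributions (O − E)²/E:
  (37 − 23.3813)²/23.3813 = 7.9324
  (28 − 30.4500)²/30.4500 = 0.1971
  (22 − 33.1688)²/33.1688 = 3.7608
  (6 − 19.6187)²/19.6187 = 9.4537
  (28 − 25.5500)²/25.5500 = 0.2349
  (39 − 27.8313)²/27.8313 = 4.4820
χ² = 7.9324 + 0.1971 + 3.7608 + 9.4537 + 0.2349 + 4.4820 = 26.061

26.061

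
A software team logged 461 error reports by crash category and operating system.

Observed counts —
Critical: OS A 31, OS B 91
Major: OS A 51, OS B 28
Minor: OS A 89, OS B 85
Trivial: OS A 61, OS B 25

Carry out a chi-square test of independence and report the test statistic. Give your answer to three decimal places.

51.349

Row totals: 122, 79, 174, 86. Column totals: 232, 229. Grand total N = 461.
Expected counts (row total × column total / N):
  Critical, OS A: 122×232/461 = 61.3970
  Critical, OS B: 122×229/461 = 60.6030
  Major, OS A: 79×232/461 = 39.7570
  Major, OS B: 79×229/461 = 39.2430
  Minor, OS A: 174×232/461 = 87.5662
  Minor, OS B: 174×229/461 = 86.4338
  Trivial, OS A: 86×232/461 = 43.2798
  Trivial, OS B: 86×229/461 = 42.7202
Contributions (O − E)²/E:
  (31 − 61.3970)²/61.3970 = 15.0492
  (91 − 60.6030)²/60.6030 = 15.2464
  (51 − 39.7570)²/39.7570 = 3.1794
  (28 − 39.2430)²/39.2430 = 3.2211
  (89 − 87.5662)²/87.5662 = 0.0235
  (85 − 86.4338)²/86.4338 = 0.0238
  (61 − 43.2798)²/43.2798 = 7.2552
  (25 − 42.7202)²/42.7202 = 7.3503
χ² = 15.0492 + 15.2464 + 3.1794 + 3.2211 + 0.0235 + 0.0238 + 7.2552 + 7.3503 = 51.349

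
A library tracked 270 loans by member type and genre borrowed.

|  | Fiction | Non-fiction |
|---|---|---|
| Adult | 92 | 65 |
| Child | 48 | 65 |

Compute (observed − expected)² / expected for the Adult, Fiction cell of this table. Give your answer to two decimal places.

Row total (Adult) = 157; column total (Fiction) = 140; N = 270.
Expected count E = 157 × 140 / 270 = 81.4074.
Contribution = (O − E)²/E = (92 − 81.4074)² / 81.4074 = 1.38.

1.38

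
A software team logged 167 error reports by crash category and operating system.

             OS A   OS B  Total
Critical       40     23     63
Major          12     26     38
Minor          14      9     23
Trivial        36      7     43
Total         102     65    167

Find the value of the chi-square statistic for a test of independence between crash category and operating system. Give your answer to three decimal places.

23.338

Grand total N = 167.
Expected counts (row total × column total / N):
  Critical, OS A: 63×102/167 = 38.4790
  Critical, OS B: 63×65/167 = 24.5210
  Major, OS A: 38×102/167 = 23.2096
  Major, OS B: 38×65/167 = 14.7904
  Minor, OS A: 23×102/167 = 14.0479
  Minor, OS B: 23×65/167 = 8.9521
  Trivial, OS A: 43×102/167 = 26.2635
  Trivial, OS B: 43×65/167 = 16.7365
Contributions (O − E)²/E:
  (40 − 38.4790)²/38.4790 = 0.0601
  (23 − 24.5210)²/24.5210 = 0.0943
  (12 − 23.2096)²/23.2096 = 5.4139
  (26 − 14.7904)²/14.7904 = 8.4957
  (14 − 14.0479)²/14.0479 = 0.0002
  (9 − 8.9521)²/8.9521 = 0.0003
  (36 − 26.2635)²/26.2635 = 3.6096
  (7 − 16.7365)²/16.7365 = 5.6642
χ² = 0.0601 + 0.0943 + 5.4139 + 8.4957 + 0.0002 + 0.0003 + 3.6096 + 5.6642 = 23.338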